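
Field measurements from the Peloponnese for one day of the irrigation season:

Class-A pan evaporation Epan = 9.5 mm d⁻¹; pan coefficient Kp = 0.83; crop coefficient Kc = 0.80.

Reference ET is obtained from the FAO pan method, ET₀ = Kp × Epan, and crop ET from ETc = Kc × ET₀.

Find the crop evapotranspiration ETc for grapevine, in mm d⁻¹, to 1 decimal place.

6.3 mm d⁻¹

ET₀ = 0.83 × 9.5 = 7.8850 mm/d
ETc = Kc × ET₀ = 0.80 × 7.8850 = 6.3080 mm/d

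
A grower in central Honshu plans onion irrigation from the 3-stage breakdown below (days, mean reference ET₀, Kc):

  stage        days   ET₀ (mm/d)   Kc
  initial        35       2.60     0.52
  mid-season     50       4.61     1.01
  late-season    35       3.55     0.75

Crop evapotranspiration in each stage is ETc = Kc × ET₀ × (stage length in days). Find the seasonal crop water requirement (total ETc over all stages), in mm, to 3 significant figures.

initial: 0.52 × 2.60 × 35 = 47.32 mm
mid-season: 1.01 × 4.61 × 50 = 232.81 mm
late-season: 0.75 × 3.55 × 35 = 93.19 mm
Seasonal total = 373.32 mm

373 mm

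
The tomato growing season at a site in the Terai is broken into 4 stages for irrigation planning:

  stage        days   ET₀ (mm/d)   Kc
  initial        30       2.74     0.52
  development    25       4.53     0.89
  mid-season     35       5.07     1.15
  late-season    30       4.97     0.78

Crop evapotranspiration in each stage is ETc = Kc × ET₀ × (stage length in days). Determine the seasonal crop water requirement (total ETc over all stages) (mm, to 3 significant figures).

464 mm

initial: 0.52 × 2.74 × 30 = 42.74 mm
development: 0.89 × 4.53 × 25 = 100.79 mm
mid-season: 1.15 × 5.07 × 35 = 204.07 mm
late-season: 0.78 × 4.97 × 30 = 116.30 mm
Seasonal total = 463.90 mm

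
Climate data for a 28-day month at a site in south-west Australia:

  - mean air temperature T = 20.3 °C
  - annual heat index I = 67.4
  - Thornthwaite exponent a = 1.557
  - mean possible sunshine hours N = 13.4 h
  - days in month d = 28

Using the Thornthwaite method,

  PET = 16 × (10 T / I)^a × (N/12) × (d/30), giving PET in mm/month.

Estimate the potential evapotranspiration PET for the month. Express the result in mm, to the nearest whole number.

10T/I = 10 × 20.3 / 67.4 = 3.0119
(10T/I)^a = 3.0119^1.557 = 5.5661
Uncorrected PET = 16 × 5.5661 = 89.058 mm
Correction = (N/12)(d/30) = (13.4/12)(28/30) = 1.0422
PET = 89.058 × 1.0422 = 92.816 mm/month

93 mm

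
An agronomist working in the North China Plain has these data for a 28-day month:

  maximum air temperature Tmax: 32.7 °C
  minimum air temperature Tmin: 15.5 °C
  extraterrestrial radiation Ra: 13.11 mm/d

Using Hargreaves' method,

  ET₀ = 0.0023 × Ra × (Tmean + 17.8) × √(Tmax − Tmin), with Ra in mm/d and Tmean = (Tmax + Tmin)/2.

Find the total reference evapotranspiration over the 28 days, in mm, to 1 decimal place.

Tmean = (32.7 + 15.5)/2 = 24.10 °C
ET₀ = 0.0023 × 13.11 × (24.10 + 17.8) × √17.2 = 0.0023 × 13.11 × 41.90 × 4.1473 = 5.2397 mm/d
Over 28 days: 5.2397 × 28 = 146.712 mm

146.7 mm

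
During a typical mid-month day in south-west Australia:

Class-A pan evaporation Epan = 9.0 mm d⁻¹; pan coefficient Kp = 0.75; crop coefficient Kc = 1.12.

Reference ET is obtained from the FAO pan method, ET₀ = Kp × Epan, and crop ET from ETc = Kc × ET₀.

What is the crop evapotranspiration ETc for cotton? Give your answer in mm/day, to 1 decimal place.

7.6 mm/day

ET₀ = 0.75 × 9.0 = 6.7500 mm/d
ETc = Kc × ET₀ = 1.12 × 6.7500 = 7.5600 mm/d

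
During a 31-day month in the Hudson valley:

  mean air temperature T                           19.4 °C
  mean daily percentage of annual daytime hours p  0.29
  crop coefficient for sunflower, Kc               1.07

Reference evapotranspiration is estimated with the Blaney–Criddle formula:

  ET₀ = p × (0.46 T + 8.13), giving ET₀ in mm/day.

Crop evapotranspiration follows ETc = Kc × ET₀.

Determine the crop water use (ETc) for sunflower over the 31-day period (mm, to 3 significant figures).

ET₀ = 0.29 × (0.46 × 19.4 + 8.13) = 0.29 × 17.054 = 4.9457 mm/d
ETc = Kc × ET₀ = 1.07 × 4.9457 = 5.2919 mm/d
Over 31 days: 5.2919 × 31 = 164.049 mm

164 mm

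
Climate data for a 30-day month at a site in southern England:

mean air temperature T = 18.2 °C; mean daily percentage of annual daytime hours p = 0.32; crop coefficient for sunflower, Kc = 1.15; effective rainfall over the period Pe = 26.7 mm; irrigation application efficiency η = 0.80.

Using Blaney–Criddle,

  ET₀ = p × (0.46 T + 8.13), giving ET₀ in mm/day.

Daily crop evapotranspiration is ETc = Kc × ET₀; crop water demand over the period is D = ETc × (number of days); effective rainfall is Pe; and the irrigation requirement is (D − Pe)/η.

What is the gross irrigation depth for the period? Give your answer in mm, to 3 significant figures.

194 mm

ET₀ = 0.32 × (0.46 × 18.2 + 8.13) = 0.32 × 16.502 = 5.2806 mm/d
ETc = Kc × ET₀ = 1.15 × 5.2806 = 6.0727 mm/d
Crop demand D = ETc × 30 d = 6.0727 × 30 = 182.181 mm
D − Pe = 182.181 − 26.7 = 155.481 mm
Gross irrigation = 155.481 / 0.80 = 194.351 mm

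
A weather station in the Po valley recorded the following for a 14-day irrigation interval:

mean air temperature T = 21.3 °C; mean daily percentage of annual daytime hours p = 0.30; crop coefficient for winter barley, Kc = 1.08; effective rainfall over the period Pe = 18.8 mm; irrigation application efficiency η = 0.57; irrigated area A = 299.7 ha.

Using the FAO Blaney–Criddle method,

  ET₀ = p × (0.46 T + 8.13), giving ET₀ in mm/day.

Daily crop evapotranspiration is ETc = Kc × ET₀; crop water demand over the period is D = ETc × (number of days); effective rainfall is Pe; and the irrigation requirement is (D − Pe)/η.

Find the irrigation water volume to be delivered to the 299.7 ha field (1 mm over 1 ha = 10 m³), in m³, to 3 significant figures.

ET₀ = 0.30 × (0.46 × 21.3 + 8.13) = 0.30 × 17.928 = 5.3784 mm/d
ETc = Kc × ET₀ = 1.08 × 5.3784 = 5.8087 mm/d
Crop demand D = ETc × 14 d = 5.8087 × 14 = 81.322 mm
D − Pe = 81.322 − 18.8 = 62.522 mm
Gross irrigation = 62.522 / 0.57 = 109.688 mm
Volume = 109.688 mm × 299.7 ha × 10 = 328734.9 m³

329000 m³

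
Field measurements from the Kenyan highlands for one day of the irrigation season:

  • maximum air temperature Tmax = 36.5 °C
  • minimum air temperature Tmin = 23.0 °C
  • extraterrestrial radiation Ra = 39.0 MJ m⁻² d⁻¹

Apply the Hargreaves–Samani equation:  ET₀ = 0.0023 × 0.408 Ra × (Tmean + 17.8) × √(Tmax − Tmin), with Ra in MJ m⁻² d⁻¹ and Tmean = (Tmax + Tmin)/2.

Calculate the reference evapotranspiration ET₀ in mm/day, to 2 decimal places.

Tmean = (36.5 + 23.0)/2 = 29.75 °C
0.408 Ra = 0.408 × 39.0 = 15.9120 mm/d equivalent
ET₀ = 0.0023 × 15.9120 × (29.75 + 17.8) × √13.5 = 0.0023 × 15.9120 × 47.55 × 3.6742 = 6.3939 mm/d

6.39 mm/day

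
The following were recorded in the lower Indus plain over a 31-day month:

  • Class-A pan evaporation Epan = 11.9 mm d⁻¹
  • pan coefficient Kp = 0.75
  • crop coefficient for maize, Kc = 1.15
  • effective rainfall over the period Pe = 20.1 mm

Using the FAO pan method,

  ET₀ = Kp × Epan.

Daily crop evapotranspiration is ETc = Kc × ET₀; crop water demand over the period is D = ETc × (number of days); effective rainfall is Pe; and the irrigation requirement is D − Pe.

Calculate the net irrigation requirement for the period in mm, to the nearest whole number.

ET₀ = 0.75 × 11.9 = 8.9250 mm/d
ETc = Kc × ET₀ = 1.15 × 8.9250 = 10.2638 mm/d
Crop demand D = ETc × 31 d = 10.2638 × 31 = 318.178 mm
D − Pe = 318.178 − 20.1 = 298.078 mm

298 mm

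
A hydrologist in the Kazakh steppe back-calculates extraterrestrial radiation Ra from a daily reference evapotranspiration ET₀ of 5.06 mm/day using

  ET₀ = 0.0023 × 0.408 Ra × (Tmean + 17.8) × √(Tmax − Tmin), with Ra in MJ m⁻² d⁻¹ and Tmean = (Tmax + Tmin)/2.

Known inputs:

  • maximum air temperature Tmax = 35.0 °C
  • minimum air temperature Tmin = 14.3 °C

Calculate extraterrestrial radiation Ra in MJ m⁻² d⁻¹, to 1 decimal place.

27.9 MJ m⁻² d⁻¹

Tmean = (35.0+14.3)/2 = 24.65 °C; ΔT = 20.7
Ra = ET₀ / [0.0023 × 0.408 × (Tmean+17.8) × √ΔT]
   = 5.06 / (0.0023 × 0.408 × 42.45 × 4.5497) = 27.919 MJ m⁻² d⁻¹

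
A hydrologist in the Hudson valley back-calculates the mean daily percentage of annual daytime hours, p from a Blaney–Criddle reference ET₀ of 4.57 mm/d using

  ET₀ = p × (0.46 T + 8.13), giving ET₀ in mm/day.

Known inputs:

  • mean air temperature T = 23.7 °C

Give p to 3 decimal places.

p = ET₀ / (0.46 T + 8.13) = 4.57 / (0.46 × 23.7 + 8.13) = 4.57 / 19.032 = 0.2401

0.240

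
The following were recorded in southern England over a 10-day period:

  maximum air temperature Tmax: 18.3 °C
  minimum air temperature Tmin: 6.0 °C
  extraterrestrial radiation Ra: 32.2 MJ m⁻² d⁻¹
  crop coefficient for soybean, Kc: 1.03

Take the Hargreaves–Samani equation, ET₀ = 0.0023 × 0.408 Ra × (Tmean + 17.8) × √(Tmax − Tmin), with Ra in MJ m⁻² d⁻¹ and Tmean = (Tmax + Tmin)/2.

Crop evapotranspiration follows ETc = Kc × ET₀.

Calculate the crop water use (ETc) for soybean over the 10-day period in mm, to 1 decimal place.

32.7 mm

Tmean = (18.3 + 6.0)/2 = 12.15 °C
0.408 Ra = 0.408 × 32.2 = 13.1376 mm/d equivalent
ET₀ = 0.0023 × 13.1376 × (12.15 + 17.8) × √12.3 = 0.0023 × 13.1376 × 29.95 × 3.5071 = 3.1739 mm/d
ETc = Kc × ET₀ = 1.03 × 3.1739 = 3.2691 mm/d
Over 10 days: 3.2691 × 10 = 32.691 mm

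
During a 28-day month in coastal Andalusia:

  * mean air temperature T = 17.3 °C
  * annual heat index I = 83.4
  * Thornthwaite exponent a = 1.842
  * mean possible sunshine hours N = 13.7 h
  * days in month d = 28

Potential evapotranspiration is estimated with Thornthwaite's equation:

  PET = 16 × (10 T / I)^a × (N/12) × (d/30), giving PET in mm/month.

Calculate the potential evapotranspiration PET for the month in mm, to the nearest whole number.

65 mm

10T/I = 10 × 17.3 / 83.4 = 2.0743
(10T/I)^a = 2.0743^1.842 = 3.8342
Uncorrected PET = 16 × 3.8342 = 61.347 mm
Correction = (N/12)(d/30) = (13.7/12)(28/30) = 1.0656
PET = 61.347 × 1.0656 = 65.371 mm/month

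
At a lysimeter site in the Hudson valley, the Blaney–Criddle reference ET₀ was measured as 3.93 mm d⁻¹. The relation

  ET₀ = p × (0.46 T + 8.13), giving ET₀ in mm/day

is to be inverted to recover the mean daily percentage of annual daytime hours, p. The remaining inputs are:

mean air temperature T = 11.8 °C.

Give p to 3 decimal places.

0.290

p = ET₀ / (0.46 T + 8.13) = 3.93 / (0.46 × 11.8 + 8.13) = 3.93 / 13.558 = 0.2899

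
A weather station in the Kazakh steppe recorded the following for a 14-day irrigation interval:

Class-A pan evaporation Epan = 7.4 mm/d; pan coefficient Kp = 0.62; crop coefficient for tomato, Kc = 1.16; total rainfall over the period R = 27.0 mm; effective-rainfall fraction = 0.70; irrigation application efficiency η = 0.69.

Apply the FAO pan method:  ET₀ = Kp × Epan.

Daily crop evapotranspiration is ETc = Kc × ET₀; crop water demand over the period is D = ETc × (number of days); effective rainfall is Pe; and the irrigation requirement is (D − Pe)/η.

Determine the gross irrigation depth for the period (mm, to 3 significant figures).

ET₀ = 0.62 × 7.4 = 4.5880 mm/d
ETc = Kc × ET₀ = 1.16 × 4.5880 = 5.3221 mm/d
Crop demand D = ETc × 14 d = 5.3221 × 14 = 74.509 mm
Pe = 0.70 × 27.0 = 18.900 mm
D − Pe = 74.509 − 18.900 = 55.609 mm
Gross irrigation = 55.609 / 0.69 = 80.593 mm

80.6 mm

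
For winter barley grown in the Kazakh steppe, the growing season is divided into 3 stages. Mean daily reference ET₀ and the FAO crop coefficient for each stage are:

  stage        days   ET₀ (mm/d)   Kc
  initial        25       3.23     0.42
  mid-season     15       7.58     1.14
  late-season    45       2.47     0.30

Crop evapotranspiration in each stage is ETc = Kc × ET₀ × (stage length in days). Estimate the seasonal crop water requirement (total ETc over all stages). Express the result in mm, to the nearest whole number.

initial: 0.42 × 3.23 × 25 = 33.92 mm
mid-season: 1.14 × 7.58 × 15 = 129.62 mm
late-season: 0.30 × 2.47 × 45 = 33.35 mm
Seasonal total = 196.89 mm

197 mm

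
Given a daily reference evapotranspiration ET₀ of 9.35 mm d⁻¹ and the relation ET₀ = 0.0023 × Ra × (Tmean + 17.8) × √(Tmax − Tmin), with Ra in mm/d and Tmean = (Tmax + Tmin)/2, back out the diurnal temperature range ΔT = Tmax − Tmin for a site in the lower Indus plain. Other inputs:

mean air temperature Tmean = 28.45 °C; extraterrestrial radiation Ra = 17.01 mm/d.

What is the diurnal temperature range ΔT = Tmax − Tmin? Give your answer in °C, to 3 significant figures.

26.7 °C

√ΔT = ET₀ / [0.0023 × Ra × (Tmean+17.8)] = 9.35 / (0.0023 × 17.01 × 46.25) = 5.1673
ΔT = 5.1673² = 26.701 °C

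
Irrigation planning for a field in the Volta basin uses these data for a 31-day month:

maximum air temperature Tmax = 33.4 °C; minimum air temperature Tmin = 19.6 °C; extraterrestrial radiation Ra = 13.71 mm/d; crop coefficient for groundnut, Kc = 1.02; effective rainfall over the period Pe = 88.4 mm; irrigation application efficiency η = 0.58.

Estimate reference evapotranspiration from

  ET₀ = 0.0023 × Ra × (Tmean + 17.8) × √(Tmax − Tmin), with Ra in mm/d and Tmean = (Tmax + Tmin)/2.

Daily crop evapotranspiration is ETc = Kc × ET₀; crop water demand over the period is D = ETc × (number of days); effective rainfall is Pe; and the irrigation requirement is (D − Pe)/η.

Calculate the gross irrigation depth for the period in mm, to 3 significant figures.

Tmean = (33.4 + 19.6)/2 = 26.50 °C
ET₀ = 0.0023 × 13.71 × (26.50 + 17.8) × √13.8 = 0.0023 × 13.71 × 44.30 × 3.7148 = 5.1892 mm/d
ETc = Kc × ET₀ = 1.02 × 5.1892 = 5.2930 mm/d
Crop demand D = ETc × 31 d = 5.2930 × 31 = 164.083 mm
D − Pe = 164.083 − 88.4 = 75.683 mm
Gross irrigation = 75.683 / 0.58 = 130.488 mm

130 mm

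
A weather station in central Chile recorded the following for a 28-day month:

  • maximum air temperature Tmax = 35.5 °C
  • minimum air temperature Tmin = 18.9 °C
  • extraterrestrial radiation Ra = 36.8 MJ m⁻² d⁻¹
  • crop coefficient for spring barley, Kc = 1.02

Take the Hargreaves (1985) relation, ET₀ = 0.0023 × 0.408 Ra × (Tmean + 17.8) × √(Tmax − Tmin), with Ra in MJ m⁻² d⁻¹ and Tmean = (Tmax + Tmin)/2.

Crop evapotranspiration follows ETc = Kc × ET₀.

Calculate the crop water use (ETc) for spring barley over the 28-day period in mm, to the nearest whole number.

Tmean = (35.5 + 18.9)/2 = 27.20 °C
0.408 Ra = 0.408 × 36.8 = 15.0144 mm/d equivalent
ET₀ = 0.0023 × 15.0144 × (27.20 + 17.8) × √16.6 = 0.0023 × 15.0144 × 45.00 × 4.0743 = 6.3314 mm/d
ETc = Kc × ET₀ = 1.02 × 6.3314 = 6.4580 mm/d
Over 28 days: 6.4580 × 28 = 180.824 mm

181 mm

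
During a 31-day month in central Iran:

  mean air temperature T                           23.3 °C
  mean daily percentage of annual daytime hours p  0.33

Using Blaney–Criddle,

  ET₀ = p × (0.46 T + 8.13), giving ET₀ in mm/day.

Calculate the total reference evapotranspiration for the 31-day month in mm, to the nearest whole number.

ET₀ = 0.33 × (0.46 × 23.3 + 8.13) = 0.33 × 18.848 = 6.2198 mm/d
Monthly total = 6.2198 × 31 = 192.814 mm

193 mm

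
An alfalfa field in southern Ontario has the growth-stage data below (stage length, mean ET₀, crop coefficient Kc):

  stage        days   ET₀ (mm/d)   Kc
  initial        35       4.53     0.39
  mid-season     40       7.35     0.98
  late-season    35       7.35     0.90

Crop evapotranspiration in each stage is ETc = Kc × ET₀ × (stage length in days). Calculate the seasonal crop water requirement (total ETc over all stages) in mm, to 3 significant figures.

initial: 0.39 × 4.53 × 35 = 61.83 mm
mid-season: 0.98 × 7.35 × 40 = 288.12 mm
late-season: 0.90 × 7.35 × 35 = 231.53 mm
Seasonal total = 581.48 mm

581 mm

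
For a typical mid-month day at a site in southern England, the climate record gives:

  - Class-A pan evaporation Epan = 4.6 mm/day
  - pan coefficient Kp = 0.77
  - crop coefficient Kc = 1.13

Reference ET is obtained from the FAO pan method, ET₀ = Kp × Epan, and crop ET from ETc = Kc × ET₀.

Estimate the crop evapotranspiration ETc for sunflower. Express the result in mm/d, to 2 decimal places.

ET₀ = 0.77 × 4.6 = 3.5420 mm/d
ETc = Kc × ET₀ = 1.13 × 3.5420 = 4.0025 mm/d

4.00 mm/d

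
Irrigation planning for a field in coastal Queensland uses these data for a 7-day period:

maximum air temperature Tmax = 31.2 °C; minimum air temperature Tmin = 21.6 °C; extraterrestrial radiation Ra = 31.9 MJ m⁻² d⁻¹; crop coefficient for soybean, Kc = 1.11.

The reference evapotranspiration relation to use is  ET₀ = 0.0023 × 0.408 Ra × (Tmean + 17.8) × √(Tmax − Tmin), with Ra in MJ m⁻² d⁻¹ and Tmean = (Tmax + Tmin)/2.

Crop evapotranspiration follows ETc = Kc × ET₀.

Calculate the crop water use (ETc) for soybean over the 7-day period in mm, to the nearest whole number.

Tmean = (31.2 + 21.6)/2 = 26.40 °C
0.408 Ra = 0.408 × 31.9 = 13.0152 mm/d equivalent
ET₀ = 0.0023 × 13.0152 × (26.40 + 17.8) × √9.6 = 0.0023 × 13.0152 × 44.20 × 3.0984 = 4.0996 mm/d
ETc = Kc × ET₀ = 1.11 × 4.0996 = 4.5506 mm/d
Over 7 days: 4.5506 × 7 = 31.854 mm

32 mm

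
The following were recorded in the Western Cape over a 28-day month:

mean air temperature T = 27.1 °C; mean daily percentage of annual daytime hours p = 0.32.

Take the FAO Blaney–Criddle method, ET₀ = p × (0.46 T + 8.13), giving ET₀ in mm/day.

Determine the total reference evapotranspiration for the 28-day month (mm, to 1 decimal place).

ET₀ = 0.32 × (0.46 × 27.1 + 8.13) = 0.32 × 20.596 = 6.5907 mm/d
Monthly total = 6.5907 × 28 = 184.540 mm

184.5 mm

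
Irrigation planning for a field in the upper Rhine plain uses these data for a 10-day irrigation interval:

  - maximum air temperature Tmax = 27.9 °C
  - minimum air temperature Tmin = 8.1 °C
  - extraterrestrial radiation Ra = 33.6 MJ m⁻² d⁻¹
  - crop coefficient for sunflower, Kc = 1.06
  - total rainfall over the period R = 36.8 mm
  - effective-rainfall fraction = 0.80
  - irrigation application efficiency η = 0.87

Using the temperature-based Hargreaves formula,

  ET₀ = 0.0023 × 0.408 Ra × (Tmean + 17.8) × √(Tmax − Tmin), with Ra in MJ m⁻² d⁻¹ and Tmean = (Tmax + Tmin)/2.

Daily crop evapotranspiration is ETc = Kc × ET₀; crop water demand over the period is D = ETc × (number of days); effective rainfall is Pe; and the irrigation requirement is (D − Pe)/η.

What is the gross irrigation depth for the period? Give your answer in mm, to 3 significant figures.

27.4 mm

Tmean = (27.9 + 8.1)/2 = 18.00 °C
0.408 Ra = 0.408 × 33.6 = 13.7088 mm/d equivalent
ET₀ = 0.0023 × 13.7088 × (18.00 + 17.8) × √19.8 = 0.0023 × 13.7088 × 35.80 × 4.4497 = 5.0227 mm/d
ETc = Kc × ET₀ = 1.06 × 5.0227 = 5.3241 mm/d
Crop demand D = ETc × 10 d = 5.3241 × 10 = 53.241 mm
Pe = 0.80 × 36.8 = 29.440 mm
D − Pe = 53.241 − 29.440 = 23.801 mm
Gross irrigation = 23.801 / 0.87 = 27.357 mm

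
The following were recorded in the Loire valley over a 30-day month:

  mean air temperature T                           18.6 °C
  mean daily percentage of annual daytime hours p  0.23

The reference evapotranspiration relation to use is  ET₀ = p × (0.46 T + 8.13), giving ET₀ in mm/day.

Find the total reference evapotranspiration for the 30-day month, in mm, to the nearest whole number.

115 mm

ET₀ = 0.23 × (0.46 × 18.6 + 8.13) = 0.23 × 16.686 = 3.8378 mm/d
Monthly total = 3.8378 × 30 = 115.134 mm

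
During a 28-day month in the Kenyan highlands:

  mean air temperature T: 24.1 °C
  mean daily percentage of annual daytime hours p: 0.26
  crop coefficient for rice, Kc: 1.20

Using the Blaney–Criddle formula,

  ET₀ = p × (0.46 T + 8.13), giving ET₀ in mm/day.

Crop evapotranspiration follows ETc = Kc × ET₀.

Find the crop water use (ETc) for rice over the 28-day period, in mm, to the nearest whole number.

ET₀ = 0.26 × (0.46 × 24.1 + 8.13) = 0.26 × 19.216 = 4.9962 mm/d
ETc = Kc × ET₀ = 1.20 × 4.9962 = 5.9954 mm/d
Over 28 days: 5.9954 × 28 = 167.871 mm

168 mm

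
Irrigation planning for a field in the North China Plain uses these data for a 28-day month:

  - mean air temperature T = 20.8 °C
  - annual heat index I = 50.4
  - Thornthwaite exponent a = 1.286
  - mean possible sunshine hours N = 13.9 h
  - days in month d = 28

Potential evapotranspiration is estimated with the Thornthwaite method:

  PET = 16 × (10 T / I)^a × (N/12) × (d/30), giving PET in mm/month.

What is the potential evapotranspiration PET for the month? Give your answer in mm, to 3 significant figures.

10T/I = 10 × 20.8 / 50.4 = 4.1270
(10T/I)^a = 4.1270^1.286 = 6.1902
Uncorrected PET = 16 × 6.1902 = 99.043 mm
Correction = (N/12)(d/30) = (13.9/12)(28/30) = 1.0811
PET = 99.043 × 1.0811 = 107.075 mm/month

107 mm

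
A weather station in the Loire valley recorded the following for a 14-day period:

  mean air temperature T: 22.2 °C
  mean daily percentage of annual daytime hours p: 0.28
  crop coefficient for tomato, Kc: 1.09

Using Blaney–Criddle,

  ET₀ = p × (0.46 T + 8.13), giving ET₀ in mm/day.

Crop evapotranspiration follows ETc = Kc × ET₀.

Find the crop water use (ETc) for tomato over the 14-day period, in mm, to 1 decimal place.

78.4 mm

ET₀ = 0.28 × (0.46 × 22.2 + 8.13) = 0.28 × 18.342 = 5.1358 mm/d
ETc = Kc × ET₀ = 1.09 × 5.1358 = 5.5980 mm/d
Over 14 days: 5.5980 × 14 = 78.372 mm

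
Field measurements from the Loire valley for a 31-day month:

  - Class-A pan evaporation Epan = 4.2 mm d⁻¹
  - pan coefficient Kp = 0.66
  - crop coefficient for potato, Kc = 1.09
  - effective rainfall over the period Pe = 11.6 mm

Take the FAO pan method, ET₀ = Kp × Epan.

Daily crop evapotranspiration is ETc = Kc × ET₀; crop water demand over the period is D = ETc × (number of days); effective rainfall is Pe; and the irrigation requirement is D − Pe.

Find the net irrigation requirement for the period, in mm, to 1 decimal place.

ET₀ = 0.66 × 4.2 = 2.7720 mm/d
ETc = Kc × ET₀ = 1.09 × 2.7720 = 3.0215 mm/d
Crop demand D = ETc × 31 d = 3.0215 × 31 = 93.667 mm
D − Pe = 93.667 − 11.6 = 82.067 mm

82.1 mm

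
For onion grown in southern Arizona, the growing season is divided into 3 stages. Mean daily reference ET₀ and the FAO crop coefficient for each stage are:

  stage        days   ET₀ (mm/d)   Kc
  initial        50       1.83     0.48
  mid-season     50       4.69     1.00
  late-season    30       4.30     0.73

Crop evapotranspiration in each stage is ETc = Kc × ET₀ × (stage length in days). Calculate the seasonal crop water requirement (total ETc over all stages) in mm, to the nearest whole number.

373 mm

initial: 0.48 × 1.83 × 50 = 43.92 mm
mid-season: 1.00 × 4.69 × 50 = 234.50 mm
late-season: 0.73 × 4.30 × 30 = 94.17 mm
Seasonal total = 372.59 mm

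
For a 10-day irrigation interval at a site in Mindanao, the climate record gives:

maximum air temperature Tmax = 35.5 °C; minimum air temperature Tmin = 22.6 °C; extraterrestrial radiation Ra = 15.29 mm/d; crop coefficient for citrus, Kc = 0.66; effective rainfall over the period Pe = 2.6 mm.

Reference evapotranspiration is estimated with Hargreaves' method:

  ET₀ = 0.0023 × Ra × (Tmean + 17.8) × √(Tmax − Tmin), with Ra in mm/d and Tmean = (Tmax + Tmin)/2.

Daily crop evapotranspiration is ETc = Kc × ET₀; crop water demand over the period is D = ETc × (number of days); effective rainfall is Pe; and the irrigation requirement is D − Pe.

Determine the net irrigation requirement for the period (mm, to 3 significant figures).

36.5 mm

Tmean = (35.5 + 22.6)/2 = 29.05 °C
ET₀ = 0.0023 × 15.29 × (29.05 + 17.8) × √12.9 = 0.0023 × 15.29 × 46.85 × 3.5917 = 5.9176 mm/d
ETc = Kc × ET₀ = 0.66 × 5.9176 = 3.9056 mm/d
Crop demand D = ETc × 10 d = 3.9056 × 10 = 39.056 mm
D − Pe = 39.056 − 2.6 = 36.456 mm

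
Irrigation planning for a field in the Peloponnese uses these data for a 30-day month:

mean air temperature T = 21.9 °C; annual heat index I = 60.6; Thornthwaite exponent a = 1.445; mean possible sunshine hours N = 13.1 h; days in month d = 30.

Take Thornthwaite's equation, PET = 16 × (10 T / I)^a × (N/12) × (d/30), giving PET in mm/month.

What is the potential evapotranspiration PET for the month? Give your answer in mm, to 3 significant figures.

112 mm

10T/I = 10 × 21.9 / 60.6 = 3.6139
(10T/I)^a = 3.6139^1.445 = 6.4014
Uncorrected PET = 16 × 6.4014 = 102.422 mm
Correction = (N/12)(d/30) = (13.1/12)(30/30) = 1.0917
PET = 102.422 × 1.0917 = 111.814 mm/month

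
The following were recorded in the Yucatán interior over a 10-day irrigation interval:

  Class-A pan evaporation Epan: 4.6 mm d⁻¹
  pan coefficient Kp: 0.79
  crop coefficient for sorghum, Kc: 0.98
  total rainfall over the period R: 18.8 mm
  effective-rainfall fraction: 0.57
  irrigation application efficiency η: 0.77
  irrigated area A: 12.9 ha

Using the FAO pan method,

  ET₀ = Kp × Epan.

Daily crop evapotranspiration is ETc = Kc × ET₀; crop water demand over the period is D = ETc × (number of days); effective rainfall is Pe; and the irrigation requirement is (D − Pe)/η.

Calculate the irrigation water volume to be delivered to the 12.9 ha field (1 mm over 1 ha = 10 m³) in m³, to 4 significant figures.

ET₀ = 0.79 × 4.6 = 3.6340 mm/d
ETc = Kc × ET₀ = 0.98 × 3.6340 = 3.5613 mm/d
Crop demand D = ETc × 10 d = 3.5613 × 10 = 35.613 mm
Pe = 0.57 × 18.8 = 10.716 mm
D − Pe = 35.613 − 10.716 = 24.897 mm
Gross irrigation = 24.897 / 0.77 = 32.334 mm
Volume = 32.334 mm × 12.9 ha × 10 = 4171.1 m³

4171 m³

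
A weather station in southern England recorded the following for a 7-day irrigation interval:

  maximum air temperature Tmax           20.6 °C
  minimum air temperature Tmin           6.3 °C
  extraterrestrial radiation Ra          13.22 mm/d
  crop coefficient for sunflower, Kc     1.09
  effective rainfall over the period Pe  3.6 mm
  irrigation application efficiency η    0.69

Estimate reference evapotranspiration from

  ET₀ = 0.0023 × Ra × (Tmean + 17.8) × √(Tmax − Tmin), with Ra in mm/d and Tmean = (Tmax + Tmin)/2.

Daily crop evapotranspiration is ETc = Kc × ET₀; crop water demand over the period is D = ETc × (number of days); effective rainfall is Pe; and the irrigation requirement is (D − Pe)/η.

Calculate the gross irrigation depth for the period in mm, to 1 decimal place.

Tmean = (20.6 + 6.3)/2 = 13.45 °C
ET₀ = 0.0023 × 13.22 × (13.45 + 17.8) × √14.3 = 0.0023 × 13.22 × 31.25 × 3.7815 = 3.5931 mm/d
ETc = Kc × ET₀ = 1.09 × 3.5931 = 3.9165 mm/d
Crop demand D = ETc × 7 d = 3.9165 × 7 = 27.416 mm
D − Pe = 27.416 − 3.6 = 23.816 mm
Gross irrigation = 23.816 / 0.69 = 34.516 mm

34.5 mm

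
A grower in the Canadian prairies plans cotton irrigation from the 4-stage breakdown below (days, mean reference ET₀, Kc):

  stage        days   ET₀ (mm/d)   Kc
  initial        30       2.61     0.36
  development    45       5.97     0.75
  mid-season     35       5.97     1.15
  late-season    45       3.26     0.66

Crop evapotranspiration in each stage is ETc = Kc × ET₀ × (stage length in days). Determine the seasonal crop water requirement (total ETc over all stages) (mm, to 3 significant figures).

567 mm

initial: 0.36 × 2.61 × 30 = 28.19 mm
development: 0.75 × 5.97 × 45 = 201.49 mm
mid-season: 1.15 × 5.97 × 35 = 240.29 mm
late-season: 0.66 × 3.26 × 45 = 96.82 mm
Seasonal total = 566.79 mm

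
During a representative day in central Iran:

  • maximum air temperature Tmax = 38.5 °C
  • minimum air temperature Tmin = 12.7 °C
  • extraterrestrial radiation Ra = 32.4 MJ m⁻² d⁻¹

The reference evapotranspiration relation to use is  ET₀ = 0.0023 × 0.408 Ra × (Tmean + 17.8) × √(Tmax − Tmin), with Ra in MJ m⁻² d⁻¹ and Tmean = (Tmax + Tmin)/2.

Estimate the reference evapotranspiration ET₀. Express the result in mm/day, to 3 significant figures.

Tmean = (38.5 + 12.7)/2 = 25.60 °C
0.408 Ra = 0.408 × 32.4 = 13.2192 mm/d equivalent
ET₀ = 0.0023 × 13.2192 × (25.60 + 17.8) × √25.8 = 0.0023 × 13.2192 × 43.40 × 5.0794 = 6.7025 mm/d

6.70 mm/day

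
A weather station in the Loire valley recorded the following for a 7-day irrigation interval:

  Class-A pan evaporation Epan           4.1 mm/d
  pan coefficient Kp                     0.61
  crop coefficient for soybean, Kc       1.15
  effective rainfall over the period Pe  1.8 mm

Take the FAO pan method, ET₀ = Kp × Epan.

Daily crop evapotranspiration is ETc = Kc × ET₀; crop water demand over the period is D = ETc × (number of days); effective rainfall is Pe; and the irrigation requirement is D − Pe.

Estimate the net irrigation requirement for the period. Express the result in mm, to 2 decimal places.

ET₀ = 0.61 × 4.1 = 2.5010 mm/d
ETc = Kc × ET₀ = 1.15 × 2.5010 = 2.8762 mm/d
Crop demand D = ETc × 7 d = 2.8762 × 7 = 20.133 mm
D − Pe = 20.133 − 1.8 = 18.333 mm

18.33 mm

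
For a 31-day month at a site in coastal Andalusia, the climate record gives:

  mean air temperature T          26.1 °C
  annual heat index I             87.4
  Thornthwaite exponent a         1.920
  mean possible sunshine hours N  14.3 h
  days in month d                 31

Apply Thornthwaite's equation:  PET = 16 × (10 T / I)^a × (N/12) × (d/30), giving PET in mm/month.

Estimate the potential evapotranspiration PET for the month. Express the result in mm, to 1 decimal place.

10T/I = 10 × 26.1 / 87.4 = 2.9863
(10T/I)^a = 2.9863^1.920 = 8.1706
Uncorrected PET = 16 × 8.1706 = 130.730 mm
Correction = (N/12)(d/30) = (14.3/12)(31/30) = 1.2314
PET = 130.730 × 1.2314 = 160.981 mm/month

161.0 mm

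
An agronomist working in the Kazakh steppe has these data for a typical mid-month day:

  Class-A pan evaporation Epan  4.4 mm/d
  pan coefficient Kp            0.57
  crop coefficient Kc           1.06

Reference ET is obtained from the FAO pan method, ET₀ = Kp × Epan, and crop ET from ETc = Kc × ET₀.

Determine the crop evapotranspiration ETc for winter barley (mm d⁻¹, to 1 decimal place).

ET₀ = 0.57 × 4.4 = 2.5080 mm/d
ETc = Kc × ET₀ = 1.06 × 2.5080 = 2.6585 mm/d

2.7 mm d⁻¹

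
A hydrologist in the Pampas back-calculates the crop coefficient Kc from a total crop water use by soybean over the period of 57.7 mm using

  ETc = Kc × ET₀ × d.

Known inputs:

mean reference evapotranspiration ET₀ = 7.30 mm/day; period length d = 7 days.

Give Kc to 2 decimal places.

1.13

ETc = Kc × ET₀ × d  ⇒  Kc = ETc / (ET₀ × d)
Kc = 57.7 / (7.30 × 7) = 57.7 / 51.10 = 1.1292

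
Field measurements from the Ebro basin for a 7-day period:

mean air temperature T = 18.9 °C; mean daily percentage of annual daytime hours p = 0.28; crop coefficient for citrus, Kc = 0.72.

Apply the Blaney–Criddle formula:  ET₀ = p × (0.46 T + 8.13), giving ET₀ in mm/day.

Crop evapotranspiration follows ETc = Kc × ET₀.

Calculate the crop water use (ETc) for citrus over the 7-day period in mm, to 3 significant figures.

ET₀ = 0.28 × (0.46 × 18.9 + 8.13) = 0.28 × 16.824 = 4.7107 mm/d
ETc = Kc × ET₀ = 0.72 × 4.7107 = 3.3917 mm/d
Over 7 days: 3.3917 × 7 = 23.742 mm

23.7 mm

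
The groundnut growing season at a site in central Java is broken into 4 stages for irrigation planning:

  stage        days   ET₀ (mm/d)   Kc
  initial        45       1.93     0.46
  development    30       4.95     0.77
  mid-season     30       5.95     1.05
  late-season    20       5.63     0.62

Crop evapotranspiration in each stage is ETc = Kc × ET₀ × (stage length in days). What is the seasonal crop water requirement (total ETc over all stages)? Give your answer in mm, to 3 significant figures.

initial: 0.46 × 1.93 × 45 = 39.95 mm
development: 0.77 × 4.95 × 30 = 114.35 mm
mid-season: 1.05 × 5.95 × 30 = 187.43 mm
late-season: 0.62 × 5.63 × 20 = 69.81 mm
Seasonal total = 411.54 mm

412 mm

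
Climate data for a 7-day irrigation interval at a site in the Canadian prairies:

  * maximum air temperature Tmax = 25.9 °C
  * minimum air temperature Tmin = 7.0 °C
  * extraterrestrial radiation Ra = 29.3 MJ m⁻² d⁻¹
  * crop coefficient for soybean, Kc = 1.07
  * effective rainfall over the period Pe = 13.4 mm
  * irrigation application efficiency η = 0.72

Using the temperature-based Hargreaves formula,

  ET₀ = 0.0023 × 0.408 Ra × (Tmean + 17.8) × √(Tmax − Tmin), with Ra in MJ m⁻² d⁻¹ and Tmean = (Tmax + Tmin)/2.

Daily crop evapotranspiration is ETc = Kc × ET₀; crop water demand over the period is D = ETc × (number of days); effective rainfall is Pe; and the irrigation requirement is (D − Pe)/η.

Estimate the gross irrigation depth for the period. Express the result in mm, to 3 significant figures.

24.0 mm

Tmean = (25.9 + 7.0)/2 = 16.45 °C
0.408 Ra = 0.408 × 29.3 = 11.9544 mm/d equivalent
ET₀ = 0.0023 × 11.9544 × (16.45 + 17.8) × √18.9 = 0.0023 × 11.9544 × 34.25 × 4.3474 = 4.0940 mm/d
ETc = Kc × ET₀ = 1.07 × 4.0940 = 4.3806 mm/d
Crop demand D = ETc × 7 d = 4.3806 × 7 = 30.664 mm
D − Pe = 30.664 − 13.4 = 17.264 mm
Gross irrigation = 17.264 / 0.72 = 23.978 mm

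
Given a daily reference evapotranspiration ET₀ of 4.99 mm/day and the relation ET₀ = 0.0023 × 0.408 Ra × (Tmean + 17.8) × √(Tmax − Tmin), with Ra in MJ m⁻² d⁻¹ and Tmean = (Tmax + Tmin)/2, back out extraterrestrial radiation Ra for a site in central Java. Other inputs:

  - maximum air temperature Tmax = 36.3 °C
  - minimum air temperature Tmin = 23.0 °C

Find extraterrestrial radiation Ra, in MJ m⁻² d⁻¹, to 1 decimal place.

30.7 MJ m⁻² d⁻¹

Tmean = (36.3+23.0)/2 = 29.65 °C; ΔT = 13.3
Ra = ET₀ / [0.0023 × 0.408 × (Tmean+17.8) × √ΔT]
   = 4.99 / (0.0023 × 0.408 × 47.45 × 3.6469) = 30.729 MJ m⁻² d⁻¹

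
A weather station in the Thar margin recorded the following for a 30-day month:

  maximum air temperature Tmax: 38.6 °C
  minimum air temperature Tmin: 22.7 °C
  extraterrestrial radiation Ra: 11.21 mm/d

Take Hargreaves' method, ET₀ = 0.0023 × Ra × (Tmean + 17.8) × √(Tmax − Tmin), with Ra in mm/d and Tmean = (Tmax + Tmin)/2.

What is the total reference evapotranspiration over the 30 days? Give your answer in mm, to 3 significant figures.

Tmean = (38.6 + 22.7)/2 = 30.65 °C
ET₀ = 0.0023 × 11.21 × (30.65 + 17.8) × √15.9 = 0.0023 × 11.21 × 48.45 × 3.9875 = 4.9811 mm/d
Over 30 days: 4.9811 × 30 = 149.433 mm

149 mm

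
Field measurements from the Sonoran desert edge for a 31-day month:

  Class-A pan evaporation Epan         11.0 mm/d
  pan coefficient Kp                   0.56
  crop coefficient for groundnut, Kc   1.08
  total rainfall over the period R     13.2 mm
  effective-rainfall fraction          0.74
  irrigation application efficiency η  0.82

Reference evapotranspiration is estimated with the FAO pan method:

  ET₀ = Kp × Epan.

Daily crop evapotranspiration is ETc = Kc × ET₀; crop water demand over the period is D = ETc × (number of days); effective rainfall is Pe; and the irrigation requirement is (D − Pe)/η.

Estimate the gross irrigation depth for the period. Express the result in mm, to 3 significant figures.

ET₀ = 0.56 × 11.0 = 6.1600 mm/d
ETc = Kc × ET₀ = 1.08 × 6.1600 = 6.6528 mm/d
Crop demand D = ETc × 31 d = 6.6528 × 31 = 206.237 mm
Pe = 0.74 × 13.2 = 9.768 mm
D − Pe = 206.237 − 9.768 = 196.469 mm
Gross irrigation = 196.469 / 0.82 = 239.596 mm

240 mm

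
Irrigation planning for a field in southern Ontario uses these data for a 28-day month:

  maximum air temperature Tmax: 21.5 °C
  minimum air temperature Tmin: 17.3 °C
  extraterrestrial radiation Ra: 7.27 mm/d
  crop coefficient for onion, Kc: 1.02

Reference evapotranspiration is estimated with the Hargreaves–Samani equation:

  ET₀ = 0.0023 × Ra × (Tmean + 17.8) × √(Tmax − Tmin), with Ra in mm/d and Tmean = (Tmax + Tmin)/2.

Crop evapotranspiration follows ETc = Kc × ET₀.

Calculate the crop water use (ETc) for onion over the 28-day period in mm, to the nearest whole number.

Tmean = (21.5 + 17.3)/2 = 19.40 °C
ET₀ = 0.0023 × 7.27 × (19.40 + 17.8) × √4.2 = 0.0023 × 7.27 × 37.20 × 2.0494 = 1.2748 mm/d
ETc = Kc × ET₀ = 1.02 × 1.2748 = 1.3003 mm/d
Over 28 days: 1.3003 × 28 = 36.408 mm

36 mm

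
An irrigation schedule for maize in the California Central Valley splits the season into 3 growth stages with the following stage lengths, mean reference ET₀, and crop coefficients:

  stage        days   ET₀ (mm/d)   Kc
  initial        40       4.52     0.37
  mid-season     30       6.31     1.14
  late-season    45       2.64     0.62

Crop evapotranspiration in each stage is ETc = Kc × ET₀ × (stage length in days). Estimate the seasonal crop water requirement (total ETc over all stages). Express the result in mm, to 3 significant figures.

356 mm

initial: 0.37 × 4.52 × 40 = 66.90 mm
mid-season: 1.14 × 6.31 × 30 = 215.80 mm
late-season: 0.62 × 2.64 × 45 = 73.66 mm
Seasonal total = 356.36 mm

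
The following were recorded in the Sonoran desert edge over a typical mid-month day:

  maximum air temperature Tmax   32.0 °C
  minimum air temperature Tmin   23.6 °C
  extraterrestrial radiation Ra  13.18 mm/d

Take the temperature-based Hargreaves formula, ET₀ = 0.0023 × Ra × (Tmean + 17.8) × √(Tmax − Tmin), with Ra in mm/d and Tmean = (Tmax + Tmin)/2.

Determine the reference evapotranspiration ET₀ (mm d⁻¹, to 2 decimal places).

4.01 mm d⁻¹

Tmean = (32.0 + 23.6)/2 = 27.80 °C
ET₀ = 0.0023 × 13.18 × (27.80 + 17.8) × √8.4 = 0.0023 × 13.18 × 45.60 × 2.8983 = 4.0064 mm/d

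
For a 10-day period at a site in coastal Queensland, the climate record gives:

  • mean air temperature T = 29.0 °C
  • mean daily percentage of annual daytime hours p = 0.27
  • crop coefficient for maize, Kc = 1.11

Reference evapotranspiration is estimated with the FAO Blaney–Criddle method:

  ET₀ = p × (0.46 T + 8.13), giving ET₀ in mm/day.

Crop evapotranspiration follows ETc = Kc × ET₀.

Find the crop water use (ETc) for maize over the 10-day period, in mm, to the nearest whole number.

64 mm

ET₀ = 0.27 × (0.46 × 29.0 + 8.13) = 0.27 × 21.470 = 5.7969 mm/d
ETc = Kc × ET₀ = 1.11 × 5.7969 = 6.4346 mm/d
Over 10 days: 6.4346 × 10 = 64.346 mm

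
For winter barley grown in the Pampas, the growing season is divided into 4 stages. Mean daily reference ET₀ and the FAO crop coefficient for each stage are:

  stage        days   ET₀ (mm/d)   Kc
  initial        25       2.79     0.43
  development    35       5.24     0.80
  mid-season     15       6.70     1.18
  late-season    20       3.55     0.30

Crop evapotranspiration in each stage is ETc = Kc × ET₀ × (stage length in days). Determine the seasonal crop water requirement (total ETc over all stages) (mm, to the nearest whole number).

initial: 0.43 × 2.79 × 25 = 29.99 mm
development: 0.80 × 5.24 × 35 = 146.72 mm
mid-season: 1.18 × 6.70 × 15 = 118.59 mm
late-season: 0.30 × 3.55 × 20 = 21.30 mm
Seasonal total = 316.60 mm

317 mm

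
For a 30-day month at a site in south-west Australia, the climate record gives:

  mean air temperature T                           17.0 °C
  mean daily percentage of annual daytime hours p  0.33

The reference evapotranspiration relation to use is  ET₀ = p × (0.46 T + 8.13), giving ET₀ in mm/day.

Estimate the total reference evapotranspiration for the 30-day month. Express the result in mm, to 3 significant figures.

ET₀ = 0.33 × (0.46 × 17.0 + 8.13) = 0.33 × 15.950 = 5.2635 mm/d
Monthly total = 5.2635 × 30 = 157.905 mm

158 mm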